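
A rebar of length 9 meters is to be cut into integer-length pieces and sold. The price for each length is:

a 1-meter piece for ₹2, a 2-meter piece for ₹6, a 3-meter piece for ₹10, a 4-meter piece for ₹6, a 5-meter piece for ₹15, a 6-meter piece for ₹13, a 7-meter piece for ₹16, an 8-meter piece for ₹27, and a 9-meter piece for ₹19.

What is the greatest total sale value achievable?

Build R[k] bottom-up: R[k] = max over allowed piece i of (p[i] + R[k−i]).
R[1] = 2
R[2] = max(2+2, 6+0) = 6
R[3] = max(2+6, 6+2, 10+0) = 10
R[4] = max(2+10, 6+6, 10+2, 6+0) = 12
R[5] = max(2+12, 6+10, 10+6, 6+2, 15+0) = 16
R[6] = max(2+16, 6+12, 10+10, 6+6, 15+2, 13+0) = 20
R[7] = max(2+20, 6+16, 10+12, …, 13+2, 16+0) = 22
R[8] = max(2+22, 6+20, 10+16, …, 16+2, 27+0) = 27
R[9] = max(2+27, 6+22, 10+20, …, 27+2, 19+0) = 30
One optimal cutting: 3 + 3 + 3 → ₹10 + ₹10 + ₹10 = ₹30.

30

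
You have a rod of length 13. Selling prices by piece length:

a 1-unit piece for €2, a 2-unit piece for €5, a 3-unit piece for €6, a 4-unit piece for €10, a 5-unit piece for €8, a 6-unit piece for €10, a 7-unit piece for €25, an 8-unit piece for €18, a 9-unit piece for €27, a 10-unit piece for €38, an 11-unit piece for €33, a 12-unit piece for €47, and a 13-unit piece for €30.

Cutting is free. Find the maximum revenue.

49

Consider every possible first cut. R[k] is the best of p[i]+R[k−i] over all sellable i≤k.
R[1] = 2
R[2] = max(2+2, 5+0) = 5
R[3] = max(2+5, 5+2, 6+0) = 7
R[4] = max(2+7, 5+5, 6+2, 10+0) = 10
R[5] = max(2+10, 5+7, 6+5, 10+2, 8+0) = 12
R[6] = max(2+12, 5+10, 6+7, 10+5, 8+2, 10+0) = 15
R[7] = max(2+15, 5+12, 6+10, …, 10+2, 25+0) = 25
R[8] = max(2+25, 5+15, 6+12, …, 25+2, 18+0) = 27
R[9] = max(2+27, 5+25, 6+15, …, 18+2, 27+0) = 30
R[10] = max(2+30, 5+27, 6+25, …, 27+2, 38+0) = 38
R[11] = max(2+38, 5+30, 6+27, …, 38+2, 33+0) = 40
R[12] = max(2+40, 5+38, 6+30, …, 33+2, 47+0) = 47
R[13] = max(2+47, 5+40, 6+38, …, 47+2, 30+0) = 49
One optimal cutting: 12 + 1 → €47 + €2 = €49.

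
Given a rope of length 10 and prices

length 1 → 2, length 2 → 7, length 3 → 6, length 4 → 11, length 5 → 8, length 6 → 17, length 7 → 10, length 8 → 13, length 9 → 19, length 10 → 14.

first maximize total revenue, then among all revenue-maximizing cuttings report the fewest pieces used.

5

Build r[k] bottom-up: r[k] = max over allowed piece i of (p[i] + r[k−i]).
r[1] = 2
r[2] = 7
r[3] = 9  (first piece 1, then r[2]=7)
r[4] = 14  (first piece 2, then r[2]=7)
r[5] = 16  (first piece 1, then r[4]=14)
r[6] = 21  (first piece 2, then r[4]=14)
r[7] = 23  (first piece 1, then r[6]=21)
r[8] = 28  (first piece 2, then r[6]=21)
r[9] = 30  (first piece 1, then r[8]=28)
r[10] = 35  (first piece 2, then r[8]=28)
Maximum revenue is 35.
Now minimize piece count subject to staying optimal: for each k, pieces[k] = 1 + min over i with p[i]+r[k−i]=r[k] of pieces[k−i].
pieces[7] = 4
pieces[8] = 4
pieces[9] = 5
pieces[10] = 5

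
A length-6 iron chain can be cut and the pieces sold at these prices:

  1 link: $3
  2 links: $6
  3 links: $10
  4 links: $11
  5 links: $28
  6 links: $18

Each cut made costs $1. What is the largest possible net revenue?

Consider every possible first cut. net[k] is the best of p[i]+net[k−i] over all sellable i≤k, charging 1 whenever i<k.
net[1] = 3
net[2] = max(3+3-1, 6+0) = 6
net[3] = max(3+6-1, 6+3-1, 10+0) = 10
net[4] = max(3+10-1, 6+6-1, 10+3-1, 11+0) = 12
net[5] = max(3+12-1, 6+10-1, 10+6-1, 11+3-1, 28+0) = 28
net[6] = max(3+28-1, 6+12-1, 10+10-1, 11+6-1, 28+3-1, 18+0) = 30
One optimal plan: pieces 5 + 1 (1 cut) → $31 − $1 = $30.

30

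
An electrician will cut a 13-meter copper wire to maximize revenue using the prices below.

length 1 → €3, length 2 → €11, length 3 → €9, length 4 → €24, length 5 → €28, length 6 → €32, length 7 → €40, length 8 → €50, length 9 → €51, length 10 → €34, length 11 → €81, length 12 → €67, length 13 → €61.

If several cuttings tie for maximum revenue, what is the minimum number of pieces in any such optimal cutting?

Let r[k] be the best obtainable value from length k. For each k, try every first piece i and keep the best of price[i] + r[k−i].
r[1] = 3
r[2] = max(3+3, 11+0) = 11
r[3] = max(3+11, 11+3, 9+0) = 14
r[4] = max(3+14, 11+11, 9+3, 24+0) = 24
r[5] = max(3+24, 11+14, 9+11, 24+3, 28+0) = 28
r[6] = max(3+28, 11+24, 9+14, 24+11, 28+3, 32+0) = 35
r[7] = max(3+35, 11+28, 9+24, …, 32+3, 40+0) = 40
r[8] = max(3+40, 11+35, 9+28, …, 40+3, 50+0) = 50
r[9] = max(3+50, 11+40, 9+35, …, 50+3, 51+0) = 53
r[10] = max(3+53, 11+50, 9+40, …, 51+3, 34+0) = 61
r[11] = max(3+61, 11+53, 9+50, …, 34+3, 81+0) = 81
r[12] = max(3+81, 11+61, 9+53, …, 81+3, 67+0) = 84
r[13] = max(3+84, 11+81, 9+61, …, 67+3, 61+0) = 92
Maximum revenue is €92.
Now minimize piece count subject to staying optimal: for each k, pieces[k] = 1 + min over i with p[i]+r[k−i]=r[k] of pieces[k−i].
pieces[10] = 2
pieces[11] = 1
pieces[12] = 2
pieces[13] = 2

2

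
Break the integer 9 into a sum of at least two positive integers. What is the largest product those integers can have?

Define m[k] = max over 1≤i<k of i · max(k−i, m[k−i]); the inner max lets the remainder stay uncut if that's better.
m[2] = 1*max(1,0) = 1*1 = 1
m[3] = max(1*2, 2*1) = 2
m[4] = max(1*3, 2*2, 3*1) = 4
m[5] = max(1*4, 2*3, 3*2, 4*1) = 6
m[6] = max(1*6, 2*4, 3*3, 4*2, 5*1) = 9
m[7] = max(1*9, 2*6, 3*4, 4*3, 5*2, 6*1) = 12
m[8] = max(1*12, 2*9, 3*6, …, 6*2, 7*1) = 18
m[9] = max(1*18, 2*12, 3*9, …, 7*2, 8*1) = 27
One optimal split: 3 + 3 + 3; product 3*3*3 = 27.

27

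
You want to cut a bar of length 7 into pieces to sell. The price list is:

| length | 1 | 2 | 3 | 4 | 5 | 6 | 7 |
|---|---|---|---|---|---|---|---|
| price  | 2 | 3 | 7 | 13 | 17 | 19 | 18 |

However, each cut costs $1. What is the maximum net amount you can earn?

Build r[k] bottom-up: r[k] = max over allowed piece i of (p[i] + r[k−i]) − 1 per cut.
r[1] = 2
r[2] = max(2+2-1, 3+0) = 3
r[3] = max(2+3-1, 3+2-1, 7+0) = 7
r[4] = max(2+7-1, 3+3-1, 7+2-1, 13+0) = 13
r[5] = max(2+13-1, 3+7-1, 7+3-1, 13+2-1, 17+0) = 17
r[6] = max(2+17-1, 3+13-1, 7+7-1, 13+3-1, 17+2-1, 19+0) = 19
r[7] = max(2+19-1, 3+17-1, 7+13-1, …, 19+2-1, 18+0) = 20
One optimal plan: pieces 6 + 1 (1 cut) → $21 − $1 = $20.

20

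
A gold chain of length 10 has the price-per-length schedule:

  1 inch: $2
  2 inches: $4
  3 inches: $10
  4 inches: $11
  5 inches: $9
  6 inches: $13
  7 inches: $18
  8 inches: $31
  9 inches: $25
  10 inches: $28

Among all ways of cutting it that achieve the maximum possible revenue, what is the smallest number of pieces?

2

Consider every possible first cut. r[k] is the best of p[i]+r[k−i] over all sellable i≤k.
r[1] = 2
r[2] = max(2+2, 4+0) = 4
r[3] = max(2+4, 4+2, 10+0) = 10
r[4] = max(2+10, 4+4, 10+2, 11+0) = 12
r[5] = max(2+12, 4+10, 10+4, 11+2, 9+0) = 14
r[6] = max(2+14, 4+12, 10+10, 11+4, 9+2, 13+0) = 20
r[7] = max(2+20, 4+14, 10+12, …, 13+2, 18+0) = 22
r[8] = max(2+22, 4+20, 10+14, …, 18+2, 31+0) = 31
r[9] = max(2+31, 4+22, 10+20, …, 31+2, 25+0) = 33
r[10] = max(2+33, 4+31, 10+22, …, 25+2, 28+0) = 35
Maximum revenue is $35.
Now minimize piece count subject to staying optimal: for each k, pieces[k] = 1 + min over i with p[i]+r[k−i]=r[k] of pieces[k−i].
pieces[7] = 3
pieces[8] = 1
pieces[9] = 2
pieces[10] = 2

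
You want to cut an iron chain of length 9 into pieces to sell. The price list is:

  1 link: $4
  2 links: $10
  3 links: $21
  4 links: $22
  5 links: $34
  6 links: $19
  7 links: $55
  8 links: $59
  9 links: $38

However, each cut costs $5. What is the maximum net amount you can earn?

60

Build net[k] bottom-up: net[k] = max over allowed piece i of (p[i] + net[k−i]) − 5 per cut.
net[1] = 4
net[2] = max(4+4-5, 10+0) = 10
net[3] = max(4+10-5, 10+4-5, 21+0) = 21
net[4] = max(4+21-5, 10+10-5, 21+4-5, 22+0) = 22
net[5] = max(4+22-5, 10+21-5, 21+10-5, 22+4-5, 34+0) = 34
net[6] = max(4+34-5, 10+22-5, 21+21-5, 22+10-5, 34+4-5, 19+0) = 37
net[7] = max(4+37-5, 10+34-5, 21+22-5, …, 19+4-5, 55+0) = 55
net[8] = max(4+55-5, 10+37-5, 21+34-5, …, 55+4-5, 59+0) = 59
net[9] = max(4+59-5, 10+55-5, 21+37-5, …, 59+4-5, 38+0) = 60
One optimal plan: pieces 7 + 2 (1 cut) → $65 − $5 = $60.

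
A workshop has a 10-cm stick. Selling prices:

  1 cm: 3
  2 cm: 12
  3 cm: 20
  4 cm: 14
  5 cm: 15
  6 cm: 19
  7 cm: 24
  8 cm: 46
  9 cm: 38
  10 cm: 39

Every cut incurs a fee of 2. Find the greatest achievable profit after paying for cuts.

58

Let v[k] be the best obtainable value from length k. For each k, try every first piece i and keep the best of price[i] + v[k−i] minus the 2 cut fee when i<k.
v[1] = 3
v[2] = max(3+3-2, 12+0) = 12
v[3] = max(3+12-2, 12+3-2, 20+0) = 20
v[4] = max(3+20-2, 12+12-2, 20+3-2, 14+0) = 22
v[5] = max(3+22-2, 12+20-2, 20+12-2, 14+3-2, 15+0) = 30
v[6] = max(3+30-2, 12+22-2, 20+20-2, 14+12-2, 15+3-2, 19+0) = 38
v[7] = max(3+38-2, 12+30-2, 20+22-2, …, 19+3-2, 24+0) = 40
v[8] = max(3+40-2, 12+38-2, 20+30-2, …, 24+3-2, 46+0) = 48
v[9] = max(3+48-2, 12+40-2, 20+38-2, …, 46+3-2, 38+0) = 56
v[10] = max(3+56-2, 12+48-2, 20+40-2, …, 38+3-2, 39+0) = 58
One optimal plan: pieces 3 + 3 + 2 + 2 (3 cuts) → 64 − 6 = 58.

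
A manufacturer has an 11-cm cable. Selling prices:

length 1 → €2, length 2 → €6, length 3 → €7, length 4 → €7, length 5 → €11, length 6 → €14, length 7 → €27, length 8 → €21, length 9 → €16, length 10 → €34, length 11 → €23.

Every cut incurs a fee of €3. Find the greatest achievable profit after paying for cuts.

33

Consider every possible first cut. r[k] is the best of p[i]+r[k−i] over all sellable i≤k, charging 3 whenever i<k.
r[1] = 2
r[2] = 6
r[3] = 7
r[4] = 9  (first piece 2, then r[2]=6)
r[5] = 11
r[6] = 14
r[7] = 27
r[8] = 26  (first piece 1, then r[7]=27)
r[9] = 30  (first piece 2, then r[7]=27)
r[10] = 34
r[11] = 33  (first piece 1, then r[10]=34)
One optimal plan: pieces 10 + 1 (1 cut) → €36 − €3 = €33.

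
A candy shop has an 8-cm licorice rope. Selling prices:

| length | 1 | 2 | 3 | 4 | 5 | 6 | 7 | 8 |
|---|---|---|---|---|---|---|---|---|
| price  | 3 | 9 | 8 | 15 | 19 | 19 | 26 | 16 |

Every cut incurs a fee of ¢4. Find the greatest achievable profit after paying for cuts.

26

Consider every possible first cut. net[k] is the best of p[i]+net[k−i] over all sellable i≤k, charging 4 whenever i<k.
net[1] = 3
net[2] = 9
net[3] = 8  (first piece 1, then net[2]=9)
net[4] = 15
net[5] = 19
net[6] = 20  (first piece 2, then net[4]=15)
net[7] = 26
net[8] = 26  (first piece 4, then net[4]=15)
One optimal plan: pieces 4 + 4 (1 cut) → ¢30 − ¢4 = ¢26.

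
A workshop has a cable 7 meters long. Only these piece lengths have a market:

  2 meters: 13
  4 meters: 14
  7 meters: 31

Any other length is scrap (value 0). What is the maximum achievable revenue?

39

Build f[k] bottom-up: f[k] = max over allowed piece i of (p[i] + f[k−i]).
f[1] = 0
f[2] = 13
f[3] = 13
f[4] = max(13+13, 14+0) = 26
f[5] = max(13+13, 14+0) = 26
f[6] = max(13+26, 14+13) = 39
f[7] = max(13+26, 14+13, 31+0) = 39
One optimal cutting: pieces 2 + 2 + 2 with 1 meter of scrap → 39.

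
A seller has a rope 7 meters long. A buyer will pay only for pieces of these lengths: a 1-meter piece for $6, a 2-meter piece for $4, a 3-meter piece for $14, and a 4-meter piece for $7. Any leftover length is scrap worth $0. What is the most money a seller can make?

42

Build f[k] bottom-up: f[k] = max over allowed piece i of (p[i] + f[k−i]).
f[1] = 6
f[2] = max(6+6, 4+0) = 12
f[3] = max(6+12, 4+6, 14+0) = 18
f[4] = max(6+18, 4+12, 14+6, 7+0) = 24
f[5] = max(6+24, 4+18, 14+12, 7+6) = 30
f[6] = max(6+30, 4+24, 14+18, 7+12) = 36
f[7] = max(6+36, 4+30, 14+24, 7+18) = 42
One optimal cutting: 1 + 1 + 1 + 1 + 1 + 1 + 1 → $42.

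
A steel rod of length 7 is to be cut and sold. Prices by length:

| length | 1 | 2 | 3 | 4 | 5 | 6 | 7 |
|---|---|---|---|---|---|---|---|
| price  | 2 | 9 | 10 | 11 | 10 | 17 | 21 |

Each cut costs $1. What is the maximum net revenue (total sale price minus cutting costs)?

26

Build net[k] bottom-up: net[k] = max over allowed piece i of (p[i] + net[k−i]) − 1 per cut.
net[1] = 2
net[2] = max(2+2-1, 9+0) = 9
net[3] = max(2+9-1, 9+2-1, 10+0) = 10
net[4] = max(2+10-1, 9+9-1, 10+2-1, 11+0) = 17
net[5] = max(2+17-1, 9+10-1, 10+9-1, 11+2-1, 10+0) = 18
net[6] = max(2+18-1, 9+17-1, 10+10-1, 11+9-1, 10+2-1, 17+0) = 25
net[7] = max(2+25-1, 9+18-1, 10+17-1, …, 17+2-1, 21+0) = 26
One optimal plan: pieces 2 + 2 + 2 + 1 (3 cuts) → $29 − $3 = $26.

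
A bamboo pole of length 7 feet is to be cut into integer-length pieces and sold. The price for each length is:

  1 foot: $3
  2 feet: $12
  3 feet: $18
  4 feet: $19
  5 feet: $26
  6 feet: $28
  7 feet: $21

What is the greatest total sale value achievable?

42

Let R[k] be the best obtainable value from length k. For each k, try every first piece i and keep the best of price[i] + R[k−i].
R[1] = 3
R[2] = 12
R[3] = 18
R[4] = 24  (first piece 2, then R[2]=12)
R[5] = 30  (first piece 2, then R[3]=18)
R[6] = 36  (first piece 2, then R[4]=24)
R[7] = 42  (first piece 2, then R[5]=30)
One optimal cutting: 3 + 2 + 2 → $18 + $12 + $12 = $42.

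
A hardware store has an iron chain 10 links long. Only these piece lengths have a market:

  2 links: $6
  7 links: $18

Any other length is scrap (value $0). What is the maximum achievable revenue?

Consider every possible first cut. r[k] is the best of p[i]+r[k−i] over all sellable i≤k.
r[1] = 0
r[2] = 6
r[3] = 6
r[4] = 12  (first piece 2, then r[2]=6)
r[5] = 12
r[6] = 18  (first piece 2, then r[4]=12)
r[7] = max(6+12, 18+0) = 18
r[8] = max(6+18, 18+0) = 24
r[9] = max(6+18, 18+6) = 24
r[10] = max(6+24, 18+6) = 30
One optimal cutting: 2 + 2 + 2 + 2 + 2 → $30.

30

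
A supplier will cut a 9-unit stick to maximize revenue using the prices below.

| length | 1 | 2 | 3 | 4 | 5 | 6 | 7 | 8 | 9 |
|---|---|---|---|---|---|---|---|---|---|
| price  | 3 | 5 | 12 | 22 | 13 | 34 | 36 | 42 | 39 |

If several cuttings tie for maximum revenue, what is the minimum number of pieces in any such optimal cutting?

Consider every possible first cut. r[k] is the best of p[i]+r[k−i] over all sellable i≤k.
r[1] = 3
r[2] = max(3+3, 5+0) = 6
r[3] = max(3+6, 5+3, 12+0) = 12
r[4] = max(3+12, 5+6, 12+3, 22+0) = 22
r[5] = max(3+22, 5+12, 12+6, 22+3, 13+0) = 25
r[6] = max(3+25, 5+22, 12+12, 22+6, 13+3, 34+0) = 34
r[7] = max(3+34, 5+25, 12+22, …, 34+3, 36+0) = 37
r[8] = max(3+37, 5+34, 12+25, …, 36+3, 42+0) = 44
r[9] = max(3+44, 5+37, 12+34, …, 42+3, 39+0) = 47
Maximum revenue is €47.
Now minimize piece count subject to staying optimal: for each k, pieces[k] = 1 + min over i with p[i]+r[k−i]=r[k] of pieces[k−i].
pieces[6] = 1
pieces[7] = 2
pieces[8] = 2
pieces[9] = 3

3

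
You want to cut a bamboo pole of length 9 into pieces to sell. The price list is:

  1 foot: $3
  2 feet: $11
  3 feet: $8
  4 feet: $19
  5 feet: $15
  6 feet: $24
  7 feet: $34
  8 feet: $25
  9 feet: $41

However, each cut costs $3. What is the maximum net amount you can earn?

Build r[k] bottom-up: r[k] = max over allowed piece i of (p[i] + r[k−i]) − 3 per cut.
r[1] = 3
r[2] = 11
r[3] = 11  (first piece 1, then r[2]=11)
r[4] = 19  (first piece 2, then r[2]=11)
r[5] = 19  (first piece 1, then r[4]=19)
r[6] = 27  (first piece 2, then r[4]=19)
r[7] = 34
r[8] = 35  (first piece 2, then r[6]=27)
r[9] = 42  (first piece 2, then r[7]=34)
One optimal plan: pieces 7 + 2 (1 cut) → $45 − $3 = $42.

42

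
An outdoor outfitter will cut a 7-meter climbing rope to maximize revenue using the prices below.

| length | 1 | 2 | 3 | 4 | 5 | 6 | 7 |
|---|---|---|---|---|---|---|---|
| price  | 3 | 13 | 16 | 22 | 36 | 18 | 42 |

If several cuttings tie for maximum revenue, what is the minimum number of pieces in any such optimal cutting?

Build r[k] bottom-up: r[k] = max over allowed piece i of (p[i] + r[k−i]).
r[1] = 3
r[2] = 13
r[3] = 16  (first piece 1, then r[2]=13)
r[4] = 26  (first piece 2, then r[2]=13)
r[5] = 36
r[6] = 39  (first piece 1, then r[5]=36)
r[7] = 49  (first piece 2, then r[5]=36)
Maximum revenue is €49.
Now minimize piece count subject to staying optimal: for each k, pieces[k] = 1 + min over i with p[i]+r[k−i]=r[k] of pieces[k−i].
pieces[4] = 2
pieces[5] = 1
pieces[6] = 2
pieces[7] = 2

2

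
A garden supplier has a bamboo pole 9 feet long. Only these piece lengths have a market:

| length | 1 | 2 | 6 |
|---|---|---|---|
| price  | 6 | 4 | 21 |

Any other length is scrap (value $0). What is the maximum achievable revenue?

54

Let best[k] be the best obtainable value from length k. For each k, try every first piece i and keep the best of price[i] + best[k−i].
best[1] = 6
best[2] = 12  (first piece 1, then best[1]=6)
best[3] = 18  (first piece 1, then best[2]=12)
best[4] = 24  (first piece 1, then best[3]=18)
best[5] = 30  (first piece 1, then best[4]=24)
best[6] = 36  (first piece 1, then best[5]=30)
best[7] = 42  (first piece 1, then best[6]=36)
best[8] = 48  (first piece 1, then best[7]=42)
best[9] = 54  (first piece 1, then best[8]=48)
One optimal cutting: 1 + 1 + 1 + 1 + 1 + 1 + 1 + 1 + 1 → $54.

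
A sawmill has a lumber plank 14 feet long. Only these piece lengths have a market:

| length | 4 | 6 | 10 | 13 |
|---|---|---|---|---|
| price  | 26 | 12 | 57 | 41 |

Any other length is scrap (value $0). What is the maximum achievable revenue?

Consider every possible first cut. best[k] is the best of p[i]+best[k−i] over all sellable i≤k.
best[1] = 0
best[2] = 0
best[3] = 0
best[4] = 26
best[5] = 26
best[6] = 26
best[7] = 26
best[8] = 52  (first piece 4, then best[4]=26)
best[9] = 52
best[10] = 57
best[11] = 57
best[12] = 78  (first piece 4, then best[8]=52)
best[13] = 78
best[14] = 83  (first piece 4, then best[10]=57)
One optimal cutting: 10 + 4 → $83.

83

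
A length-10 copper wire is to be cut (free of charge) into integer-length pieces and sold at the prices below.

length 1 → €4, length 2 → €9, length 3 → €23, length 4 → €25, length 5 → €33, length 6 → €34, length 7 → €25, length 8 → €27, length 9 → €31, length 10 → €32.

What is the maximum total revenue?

73

Consider every possible first cut. best[k] is the best of p[i]+best[k−i] over all sellable i≤k.
best[1] = 4
best[2] = max(4+4, 9+0) = 9
best[3] = max(4+9, 9+4, 23+0) = 23
best[4] = max(4+23, 9+9, 23+4, 25+0) = 27
best[5] = max(4+27, 9+23, 23+9, 25+4, 33+0) = 33
best[6] = max(4+33, 9+27, 23+23, 25+9, 33+4, 34+0) = 46
best[7] = max(4+46, 9+33, 23+27, …, 34+4, 25+0) = 50
best[8] = max(4+50, 9+46, 23+33, …, 25+4, 27+0) = 56
best[9] = max(4+56, 9+50, 23+46, …, 27+4, 31+0) = 69
best[10] = max(4+69, 9+56, 23+50, …, 31+4, 32+0) = 73
One optimal cutting: 3 + 3 + 3 + 1 → €23 + €23 + €23 + €4 = €73.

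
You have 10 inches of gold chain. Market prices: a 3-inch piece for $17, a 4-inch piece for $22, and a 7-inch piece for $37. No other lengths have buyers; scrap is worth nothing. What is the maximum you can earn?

Build f[k] bottom-up: f[k] = max over allowed piece i of (p[i] + f[k−i]).
f[1] = 0
f[2] = 0
f[3] = 17
f[4] = max(17+0, 22+0) = 22
f[5] = max(17+0, 22+0) = 22
f[6] = max(17+17, 22+0) = 34
f[7] = max(17+22, 22+17, 37+0) = 39
f[8] = max(17+22, 22+22, 37+0) = 44
f[9] = max(17+34, 22+22, 37+0) = 51
f[10] = max(17+39, 22+34, 37+17) = 56
One optimal cutting: 4 + 3 + 3 → $56.

56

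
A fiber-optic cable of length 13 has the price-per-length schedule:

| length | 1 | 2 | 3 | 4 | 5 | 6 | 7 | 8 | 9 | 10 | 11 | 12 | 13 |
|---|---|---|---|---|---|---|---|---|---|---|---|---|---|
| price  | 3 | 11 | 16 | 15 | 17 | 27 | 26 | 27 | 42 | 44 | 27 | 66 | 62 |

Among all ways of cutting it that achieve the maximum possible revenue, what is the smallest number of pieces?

6

Let r[k] be the best obtainable value from length k. For each k, try every first piece i and keep the best of price[i] + r[k−i].
r[1] = 3
r[2] = 11
r[3] = 16
r[4] = 22  (first piece 2, then r[2]=11)
r[5] = 27  (first piece 2, then r[3]=16)
r[6] = 33  (first piece 2, then r[4]=22)
r[7] = 38  (first piece 2, then r[5]=27)
r[8] = 44  (first piece 2, then r[6]=33)
r[9] = 49  (first piece 2, then r[7]=38)
r[10] = 55  (first piece 2, then r[8]=44)
r[11] = 60  (first piece 2, then r[9]=49)
r[12] = 66  (first piece 2, then r[10]=55)
r[13] = 71  (first piece 2, then r[11]=60)
Maximum revenue is $71.
Now minimize piece count subject to staying optimal: for each k, pieces[k] = 1 + min over i with p[i]+r[k−i]=r[k] of pieces[k−i].
pieces[10] = 5
pieces[11] = 5
pieces[12] = 1
pieces[13] = 6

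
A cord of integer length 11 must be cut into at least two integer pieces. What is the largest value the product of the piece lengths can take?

Let g[k] be the best product for length k (with at least one cut). For each first piece i, the rest contributes max(k−i, g[k−i]).
g[2] = 1*max(1,0) = 1*1 = 1
g[3] = 1*max(2,1) = 1*2 = 2
g[4] = 2*max(2,1) = 2*2 = 4
g[5] = 2*max(3,2) = 2*3 = 6
g[6] = 3*max(3,2) = 3*3 = 9
g[7] = 2*max(5,6) = 2*6 = 12
g[8] = 2*max(6,9) = 2*9 = 18
g[9] = 3*max(6,9) = 3*9 = 27
g[10] = 2*max(8,18) = 2*18 = 36
g[11] = 2*max(9,27) = 2*27 = 54
One optimal split: 3 + 3 + 3 + 2; product 3*3*3*2 = 54.

54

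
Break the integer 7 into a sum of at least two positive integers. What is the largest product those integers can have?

Fill P[k] for k=2..7: at each k try every first piece i and multiply by the better of (k−i) uncut or P[k−i].
P[2] = 1×max(1,0) = 1×1 = 1
P[3] = 1×max(2,1) = 1×2 = 2
P[4] = 2×max(2,1) = 2×2 = 4
P[5] = 2×max(3,2) = 2×3 = 6
P[6] = 3×max(3,2) = 3×3 = 9
P[7] = 2×max(5,6) = 2×6 = 12
One optimal split: 3 + 2 + 2; product 3×2×2 = 12.

12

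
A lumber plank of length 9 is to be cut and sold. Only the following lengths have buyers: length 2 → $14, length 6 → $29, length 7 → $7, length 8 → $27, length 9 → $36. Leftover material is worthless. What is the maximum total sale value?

56

Let r[k] be the best obtainable value from length k. For each k, try every first piece i and keep the best of price[i] + r[k−i].
r[1] = 0
r[2] = 14
r[3] = 14
r[4] = 28  (first piece 2, then r[2]=14)
r[5] = 28
r[6] = 42  (first piece 2, then r[4]=28)
r[7] = 42
r[8] = 56  (first piece 2, then r[6]=42)
r[9] = 56
One optimal cutting: pieces 2 + 2 + 2 + 2 with 1 foot of scrap → $56.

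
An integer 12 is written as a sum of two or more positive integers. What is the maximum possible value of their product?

81

Fill f[k] for k=2..12: at each k try every first piece i and multiply by the better of (k−i) uncut or f[k−i].
f[2] = 1·max(1,0) = 1·1 = 1
f[3] = max(1·2, 2·1) = 2
f[4] = max(1·3, 2·2, 3·1) = 4
f[5] = max(1·4, 2·3, 3·2, 4·1) = 6
f[6] = max(1·6, 2·4, 3·3, 4·2, 5·1) = 9
f[7] = max(1·9, 2·6, 3·4, 4·3, 5·2, 6·1) = 12
f[8] = max(1·12, 2·9, 3·6, …, 6·2, 7·1) = 18
f[9] = max(1·18, 2·12, 3·9, …, 7·2, 8·1) = 27
f[10] = max(1·27, 2·18, 3·12, …, 8·2, 9·1) = 36
f[11] = max(1·36, 2·27, 3·18, …, 9·2, 10·1) = 54
f[12] = max(1·54, 2·36, 3·27, …, 10·2, 11·1) = 81
One optimal split: 3 + 3 + 3 + 3; product 3·3·3·3 = 81.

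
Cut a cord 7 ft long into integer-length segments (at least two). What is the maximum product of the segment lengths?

Fill prod[k] for k=2..7: at each k try every first piece i and multiply by the better of (k−i) uncut or prod[k−i].
Small cases: prod[2]=1.
prod[3] = max(1·2, 2·1) = 2
prod[4] = max(1·3, 2·2, 3·1) = 4
prod[5] = max(1·4, 2·3, 3·2, 4·1) = 6
prod[6] = max(1·6, 2·4, 3·3, 4·2, 5·1) = 9
prod[7] = max(1·9, 2·6, 3·4, 4·3, 5·2, 6·1) = 12
One optimal split: 3 + 2 + 2; product 3·2·2 = 12.

12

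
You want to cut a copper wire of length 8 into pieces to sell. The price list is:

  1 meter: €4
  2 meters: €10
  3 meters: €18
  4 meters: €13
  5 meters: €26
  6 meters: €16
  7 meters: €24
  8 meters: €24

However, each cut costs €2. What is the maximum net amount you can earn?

Let v[k] be the best obtainable value from length k. For each k, try every first piece i and keep the best of price[i] + v[k−i] minus the 2 cut fee when i<k.
v[1] = 4
v[2] = max(4+4-2, 10+0) = 10
v[3] = max(4+10-2, 10+4-2, 18+0) = 18
v[4] = max(4+18-2, 10+10-2, 18+4-2, 13+0) = 20
v[5] = max(4+20-2, 10+18-2, 18+10-2, 13+4-2, 26+0) = 26
v[6] = max(4+26-2, 10+20-2, 18+18-2, 13+10-2, 26+4-2, 16+0) = 34
v[7] = max(4+34-2, 10+26-2, 18+20-2, …, 16+4-2, 24+0) = 36
v[8] = max(4+36-2, 10+34-2, 18+26-2, …, 24+4-2, 24+0) = 42
One optimal plan: pieces 3 + 3 + 2 (2 cuts) → €46 − €4 = €42.

42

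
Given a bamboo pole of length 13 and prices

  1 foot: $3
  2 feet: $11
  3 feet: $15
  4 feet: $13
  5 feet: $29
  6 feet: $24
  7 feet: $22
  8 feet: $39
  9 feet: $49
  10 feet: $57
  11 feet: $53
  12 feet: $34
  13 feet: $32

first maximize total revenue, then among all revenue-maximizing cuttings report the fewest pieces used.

3

Build r[k] bottom-up: r[k] = max over allowed piece i of (p[i] + r[k−i]).
r[1] = 3
r[2] = max(3+3, 11+0) = 11
r[3] = max(3+11, 11+3, 15+0) = 15
r[4] = max(3+15, 11+11, 15+3, 13+0) = 22
r[5] = max(3+22, 11+15, 15+11, 13+3, 29+0) = 29
r[6] = max(3+29, 11+22, 15+15, 13+11, 29+3, 24+0) = 33
r[7] = max(3+33, 11+29, 15+22, …, 24+3, 22+0) = 40
r[8] = max(3+40, 11+33, 15+29, …, 22+3, 39+0) = 44
r[9] = max(3+44, 11+40, 15+33, …, 39+3, 49+0) = 51
r[10] = max(3+51, 11+44, 15+40, …, 49+3, 57+0) = 58
r[11] = max(3+58, 11+51, 15+44, …, 57+3, 53+0) = 62
r[12] = max(3+62, 11+58, 15+51, …, 53+3, 34+0) = 69
r[13] = max(3+69, 11+62, 15+58, …, 34+3, 32+0) = 73
Maximum revenue is $73.
Now minimize piece count subject to staying optimal: for each k, pieces[k] = 1 + min over i with p[i]+r[k−i]=r[k] of pieces[k−i].
pieces[10] = 2
pieces[11] = 4
pieces[12] = 3
pieces[13] = 3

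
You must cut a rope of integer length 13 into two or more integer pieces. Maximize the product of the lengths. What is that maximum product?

108

Define g[k] = max over 1≤i<k of i · max(k−i, g[k−i]); the inner max lets the remainder stay uncut if that's better.
g[2] = 1*max(1,0) = 1*1 = 1
g[3] = max(1*2, 2*1) = 2
g[4] = max(1*3, 2*2, 3*1) = 4
g[5] = max(1*4, 2*3, 3*2, 4*1) = 6
g[6] = max(1*6, 2*4, 3*3, 4*2, 5*1) = 9
g[7] = max(1*9, 2*6, 3*4, 4*3, 5*2, 6*1) = 12
g[8] = max(1*12, 2*9, 3*6, …, 6*2, 7*1) = 18
g[9] = max(1*18, 2*12, 3*9, …, 7*2, 8*1) = 27
g[10] = max(1*27, 2*18, 3*12, …, 8*2, 9*1) = 36
g[11] = max(1*36, 2*27, 3*18, …, 9*2, 10*1) = 54
g[12] = max(1*54, 2*36, 3*27, …, 10*2, 11*1) = 81
g[13] = max(1*81, 2*54, 3*36, …, 11*2, 12*1) = 108
One optimal split: 3 + 3 + 3 + 2 + 2; product 3*3*3*2*2 = 108.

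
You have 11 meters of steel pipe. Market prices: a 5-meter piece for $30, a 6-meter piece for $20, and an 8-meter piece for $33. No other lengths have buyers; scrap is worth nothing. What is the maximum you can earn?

Let f[k] be the best obtainable value from length k. For each k, try every first piece i and keep the best of price[i] + f[k−i].
f[1] = 0
f[2] = 0
f[3] = 0
f[4] = 0
f[5] = 30
f[6] = 30
f[7] = 30
f[8] = 33
f[9] = 33
f[10] = 60  (first piece 5, then f[5]=30)
f[11] = 60
One optimal cutting: pieces 5 + 5 with 1 meter of scrap → $60.

60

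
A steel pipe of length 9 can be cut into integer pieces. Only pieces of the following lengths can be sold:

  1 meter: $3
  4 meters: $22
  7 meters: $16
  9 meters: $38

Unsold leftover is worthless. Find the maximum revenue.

47

Build r[k] bottom-up: r[k] = max over allowed piece i of (p[i] + r[k−i]).
r[1] = 3
r[2] = 6  (first piece 1, then r[1]=3)
r[3] = 9  (first piece 1, then r[2]=6)
r[4] = max(3+9, 22+0) = 22
r[5] = max(3+22, 22+3) = 25
r[6] = max(3+25, 22+6) = 28
r[7] = max(3+28, 22+9, 16+0) = 31
r[8] = max(3+31, 22+22, 16+3) = 44
r[9] = max(3+44, 22+25, 16+6, 38+0) = 47
One optimal cutting: 4 + 4 + 1 → $47.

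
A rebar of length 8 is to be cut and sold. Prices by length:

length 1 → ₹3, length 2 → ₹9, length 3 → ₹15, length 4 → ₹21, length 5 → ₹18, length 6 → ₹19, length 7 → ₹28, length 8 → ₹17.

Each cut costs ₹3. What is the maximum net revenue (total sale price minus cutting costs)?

Let net[k] be the best obtainable value from length k. For each k, try every first piece i and keep the best of price[i] + net[k−i] minus the 3 cut fee when i<k.
net[1] = 3
net[2] = 9
net[3] = 15
net[4] = 21
net[5] = 21  (first piece 1, then net[4]=21)
net[6] = 27  (first piece 2, then net[4]=21)
net[7] = 33  (first piece 3, then net[4]=21)
net[8] = 39  (first piece 4, then net[4]=21)
One optimal plan: pieces 4 + 4 (1 cut) → ₹42 − ₹3 = ₹39.

39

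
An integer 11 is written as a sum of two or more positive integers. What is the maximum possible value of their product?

Let prod[k] be the best product for length k (with at least one cut). For each first piece i, the rest contributes max(k−i, prod[k−i]).
prod[2] = 1*max(1,0) = 1*1 = 1
prod[3] = max(1*2, 2*1) = 2
prod[4] = max(1*3, 2*2, 3*1) = 4
prod[5] = max(1*4, 2*3, 3*2, 4*1) = 6
prod[6] = max(1*6, 2*4, 3*3, 4*2, 5*1) = 9
prod[7] = max(1*9, 2*6, 3*4, 4*3, 5*2, 6*1) = 12
prod[8] = max(1*12, 2*9, 3*6, …, 6*2, 7*1) = 18
prod[9] = max(1*18, 2*12, 3*9, …, 7*2, 8*1) = 27
prod[10] = max(1*27, 2*18, 3*12, …, 8*2, 9*1) = 36
prod[11] = max(1*36, 2*27, 3*18, …, 9*2, 10*1) = 54
One optimal split: 3 + 3 + 3 + 2; product 3*3*3*2 = 54.

54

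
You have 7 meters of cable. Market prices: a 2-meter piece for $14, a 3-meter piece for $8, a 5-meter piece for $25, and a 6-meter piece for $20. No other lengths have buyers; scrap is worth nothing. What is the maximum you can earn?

Let r[k] be the best obtainable value from length k. For each k, try every first piece i and keep the best of price[i] + r[k−i].
r[1] = 0
r[2] = 14
r[3] = 14
r[4] = 28  (first piece 2, then r[2]=14)
r[5] = 28
r[6] = 42  (first piece 2, then r[4]=28)
r[7] = 42
One optimal cutting: pieces 2 + 2 + 2 with 1 meter of scrap → $42.

42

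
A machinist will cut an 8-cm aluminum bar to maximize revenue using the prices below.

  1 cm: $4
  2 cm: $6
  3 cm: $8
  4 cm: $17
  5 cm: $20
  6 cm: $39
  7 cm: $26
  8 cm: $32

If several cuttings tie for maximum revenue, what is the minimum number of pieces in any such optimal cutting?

Let r[k] be the best obtainable value from length k. For each k, try every first piece i and keep the best of price[i] + r[k−i].
r[1] = 4
r[2] = max(4+4, 6+0) = 8
r[3] = max(4+8, 6+4, 8+0) = 12
r[4] = max(4+12, 6+8, 8+4, 17+0) = 17
r[5] = max(4+17, 6+12, 8+8, 17+4, 20+0) = 21
r[6] = max(4+21, 6+17, 8+12, 17+8, 20+4, 39+0) = 39
r[7] = max(4+39, 6+21, 8+17, …, 39+4, 26+0) = 43
r[8] = max(4+43, 6+39, 8+21, …, 26+4, 32+0) = 47
Maximum revenue is $47.
Now minimize piece count subject to staying optimal: for each k, pieces[k] = 1 + min over i with p[i]+r[k−i]=r[k] of pieces[k−i].
pieces[5] = 2
pieces[6] = 1
pieces[7] = 2
pieces[8] = 3

3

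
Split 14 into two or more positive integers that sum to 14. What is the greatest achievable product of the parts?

Let P[k] be the best product for length k (with at least one cut). For each first piece i, the rest contributes max(k−i, P[k−i]).
P[2] = 1*max(1,0) = 1*1 = 1
P[3] = max(1*2, 2*1) = 2
P[4] = max(1*3, 2*2, 3*1) = 4
P[5] = max(1*4, 2*3, 3*2, 4*1) = 6
P[6] = max(1*6, 2*4, 3*3, 4*2, 5*1) = 9
P[7] = max(1*9, 2*6, 3*4, 4*3, 5*2, 6*1) = 12
P[8] = max(1*12, 2*9, 3*6, …, 6*2, 7*1) = 18
P[9] = max(1*18, 2*12, 3*9, …, 7*2, 8*1) = 27
P[10] = max(1*27, 2*18, 3*12, …, 8*2, 9*1) = 36
P[11] = max(1*36, 2*27, 3*18, …, 9*2, 10*1) = 54
P[12] = max(1*54, 2*36, 3*27, …, 10*2, 11*1) = 81
P[13] = max(1*81, 2*54, 3*36, …, 11*2, 12*1) = 108
P[14] = max(1*108, 2*81, 3*54, …, 12*2, 13*1) = 162
One optimal split: 3 + 3 + 3 + 3 + 2; product 3*3*3*3*2 = 162.

162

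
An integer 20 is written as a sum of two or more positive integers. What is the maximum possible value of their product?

1458

Fill prod[k] for k=2..20: at each k try every first piece i and multiply by the better of (k−i) uncut or prod[k−i].
prod[2] = 1*max(1,0) = 1*1 = 1
prod[3] = 1*max(2,1) = 1*2 = 2
prod[4] = 2*max(2,1) = 2*2 = 4
prod[5] = 2*max(3,2) = 2*3 = 6
prod[6] = 3*max(3,2) = 3*3 = 9
prod[7] = 2*max(5,6) = 2*6 = 12
prod[8] = 2*max(6,9) = 2*9 = 18
prod[9] = 3*max(6,9) = 3*9 = 27
prod[10] = 2*max(8,18) = 2*18 = 36
prod[11] = 2*max(9,27) = 2*27 = 54
prod[12] = 3*max(9,27) = 3*27 = 81
prod[13] = 2*max(11,54) = 2*54 = 108
prod[14] = 2*max(12,81) = 2*81 = 162
prod[15] = 3*max(12,81) = 3*81 = 243
prod[16] = 2*max(14,162) = 2*162 = 324
prod[17] = 2*max(15,243) = 2*243 = 486
prod[18] = 3*max(15,243) = 3*243 = 729
prod[19] = 2*max(17,486) = 2*486 = 972
prod[20] = 2*max(18,729) = 2*729 = 1458
One optimal split: 3 + 3 + 3 + 3 + 3 + 3 + 2; product 3*3*3*3*3*3*2 = 1458.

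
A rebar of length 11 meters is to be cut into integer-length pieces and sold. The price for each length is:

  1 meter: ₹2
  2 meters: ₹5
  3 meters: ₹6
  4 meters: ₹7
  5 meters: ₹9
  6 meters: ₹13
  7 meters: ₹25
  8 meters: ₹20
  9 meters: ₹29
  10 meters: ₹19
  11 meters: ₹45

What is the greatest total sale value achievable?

45

Let r[k] be the best obtainable value from length k. For each k, try every first piece i and keep the best of price[i] + r[k−i].
r[1] = 2
r[2] = 5
r[3] = 7  (first piece 1, then r[2]=5)
r[4] = 10  (first piece 2, then r[2]=5)
r[5] = 12  (first piece 1, then r[4]=10)
r[6] = 15  (first piece 2, then r[4]=10)
r[7] = 25
r[8] = 27  (first piece 1, then r[7]=25)
r[9] = 30  (first piece 2, then r[7]=25)
r[10] = 32  (first piece 1, then r[9]=30)
r[11] = 45
Best is to sell the whole 11-meter piece uncut for ₹45.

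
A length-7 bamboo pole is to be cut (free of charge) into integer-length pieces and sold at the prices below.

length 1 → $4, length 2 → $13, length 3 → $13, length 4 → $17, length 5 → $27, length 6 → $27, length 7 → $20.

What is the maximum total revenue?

43

Consider every possible first cut. best[k] is the best of p[i]+best[k−i] over all sellable i≤k.
best[1] = 4
best[2] = max(4+4, 13+0) = 13
best[3] = max(4+13, 13+4, 13+0) = 17
best[4] = max(4+17, 13+13, 13+4, 17+0) = 26
best[5] = max(4+26, 13+17, 13+13, 17+4, 27+0) = 30
best[6] = max(4+30, 13+26, 13+17, 17+13, 27+4, 27+0) = 39
best[7] = max(4+39, 13+30, 13+26, …, 27+4, 20+0) = 43
One optimal cutting: 2 + 2 + 2 + 1 → $13 + $13 + $13 + $4 = $43.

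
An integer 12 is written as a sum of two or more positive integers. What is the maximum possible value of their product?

Define f[k] = max over 1≤i<k of i · max(k−i, f[k−i]); the inner max lets the remainder stay uncut if that's better.
f[2] = 1×max(1,0) = 1×1 = 1
f[3] = 1×max(2,1) = 1×2 = 2
f[4] = 2×max(2,1) = 2×2 = 4
f[5] = 2×max(3,2) = 2×3 = 6
f[6] = 3×max(3,2) = 3×3 = 9
f[7] = 2×max(5,6) = 2×6 = 12
f[8] = 2×max(6,9) = 2×9 = 18
f[9] = 3×max(6,9) = 3×9 = 27
f[10] = 2×max(8,18) = 2×18 = 36
f[11] = 2×max(9,27) = 2×27 = 54
f[12] = 3×max(9,27) = 3×27 = 81
One optimal split: 3 + 3 + 3 + 3; product 3×3×3×3 = 81.

81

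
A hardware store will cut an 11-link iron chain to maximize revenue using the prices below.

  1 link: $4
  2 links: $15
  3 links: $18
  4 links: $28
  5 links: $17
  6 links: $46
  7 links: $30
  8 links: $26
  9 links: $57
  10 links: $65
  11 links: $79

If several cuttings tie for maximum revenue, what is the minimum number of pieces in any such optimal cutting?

Consider every possible first cut. r[k] is the best of p[i]+r[k−i] over all sellable i≤k.
r[1] = 4
r[2] = max(4+4, 15+0) = 15
r[3] = max(4+15, 15+4, 18+0) = 19
r[4] = max(4+19, 15+15, 18+4, 28+0) = 30
r[5] = max(4+30, 15+19, 18+15, 28+4, 17+0) = 34
r[6] = max(4+34, 15+30, 18+19, 28+15, 17+4, 46+0) = 46
r[7] = max(4+46, 15+34, 18+30, …, 46+4, 30+0) = 50
r[8] = max(4+50, 15+46, 18+34, …, 30+4, 26+0) = 61
r[9] = max(4+61, 15+50, 18+46, …, 26+4, 57+0) = 65
r[10] = max(4+65, 15+61, 18+50, …, 57+4, 65+0) = 76
r[11] = max(4+76, 15+65, 18+61, …, 65+4, 79+0) = 80
Maximum revenue is $80.
Now minimize piece count subject to staying optimal: for each k, pieces[k] = 1 + min over i with p[i]+r[k−i]=r[k] of pieces[k−i].
pieces[8] = 2
pieces[9] = 3
pieces[10] = 3
pieces[11] = 4

4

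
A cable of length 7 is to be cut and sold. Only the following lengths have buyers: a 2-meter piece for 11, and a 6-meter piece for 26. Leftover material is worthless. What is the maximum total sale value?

33

Let r[k] be the best obtainable value from length k. For each k, try every first piece i and keep the best of price[i] + r[k−i].
r[1] = 0
r[2] = 11
r[3] = 11
r[4] = 22  (first piece 2, then r[2]=11)
r[5] = 22
r[6] = max(11+22, 26+0) = 33
r[7] = max(11+22, 26+0) = 33
One optimal cutting: pieces 2 + 2 + 2 with 1 meter of scrap → 33.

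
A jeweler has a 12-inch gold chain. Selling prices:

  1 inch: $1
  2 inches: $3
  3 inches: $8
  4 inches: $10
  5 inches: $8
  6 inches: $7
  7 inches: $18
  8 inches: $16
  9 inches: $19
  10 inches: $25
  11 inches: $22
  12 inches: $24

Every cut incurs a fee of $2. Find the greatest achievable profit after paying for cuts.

Let v[k] be the best obtainable value from length k. For each k, try every first piece i and keep the best of price[i] + v[k−i] minus the 2 cut fee when i<k.
v[1] = 1
v[2] = max(1+1-2, 3+0) = 3
v[3] = max(1+3-2, 3+1-2, 8+0) = 8
v[4] = max(1+8-2, 3+3-2, 8+1-2, 10+0) = 10
v[5] = max(1+10-2, 3+8-2, 8+3-2, 10+1-2, 8+0) = 9
v[6] = max(1+9-2, 3+10-2, 8+8-2, 10+3-2, 8+1-2, 7+0) = 14
v[7] = max(1+14-2, 3+9-2, 8+10-2, …, 7+1-2, 18+0) = 18
v[8] = max(1+18-2, 3+14-2, 8+9-2, …, 18+1-2, 16+0) = 18
v[9] = max(1+18-2, 3+18-2, 8+14-2, …, 16+1-2, 19+0) = 20
v[10] = max(1+20-2, 3+18-2, 8+18-2, …, 19+1-2, 25+0) = 25
v[11] = max(1+25-2, 3+20-2, 8+18-2, …, 25+1-2, 22+0) = 26
v[12] = max(1+26-2, 3+25-2, 8+20-2, …, 22+1-2, 24+0) = 26
One optimal plan: pieces 10 + 2 (1 cut) → $28 − $2 = $26.

26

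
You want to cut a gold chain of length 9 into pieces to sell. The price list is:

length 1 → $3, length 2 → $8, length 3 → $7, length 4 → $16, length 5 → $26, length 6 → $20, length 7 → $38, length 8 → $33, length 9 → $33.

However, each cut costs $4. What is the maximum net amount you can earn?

Build net[k] bottom-up: net[k] = max over allowed piece i of (p[i] + net[k−i]) − 4 per cut.
net[1] = 3
net[2] = 8
net[3] = 7  (first piece 1, then net[2]=8)
net[4] = 16
net[5] = 26
net[6] = 25  (first piece 1, then net[5]=26)
net[7] = 38
net[8] = 37  (first piece 1, then net[7]=38)
net[9] = 42  (first piece 2, then net[7]=38)
One optimal plan: pieces 7 + 2 (1 cut) → $46 − $4 = $42.

42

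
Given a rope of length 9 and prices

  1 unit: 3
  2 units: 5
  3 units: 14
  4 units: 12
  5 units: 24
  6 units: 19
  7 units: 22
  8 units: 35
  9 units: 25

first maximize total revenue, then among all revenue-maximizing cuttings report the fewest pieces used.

3

Build r[k] bottom-up: r[k] = max over allowed piece i of (p[i] + r[k−i]).
r[1] = 3
r[2] = 6  (first piece 1, then r[1]=3)
r[3] = 14
r[4] = 17  (first piece 1, then r[3]=14)
r[5] = 24
r[6] = 28  (first piece 3, then r[3]=14)
r[7] = 31  (first piece 1, then r[6]=28)
r[8] = 38  (first piece 3, then r[5]=24)
r[9] = 42  (first piece 3, then r[6]=28)
Maximum revenue is 42.
Now minimize piece count subject to staying optimal: for each k, pieces[k] = 1 + min over i with p[i]+r[k−i]=r[k] of pieces[k−i].
pieces[6] = 2
pieces[7] = 3
pieces[8] = 2
pieces[9] = 3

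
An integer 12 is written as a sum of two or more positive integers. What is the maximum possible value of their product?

81

Define P[k] = max over 1≤i<k of i · max(k−i, P[k−i]); the inner max lets the remainder stay uncut if that's better.
P[2] = 1×max(1,0) = 1×1 = 1
P[3] = 1×max(2,1) = 1×2 = 2
P[4] = 2×max(2,1) = 2×2 = 4
P[5] = 2×max(3,2) = 2×3 = 6
P[6] = 3×max(3,2) = 3×3 = 9
P[7] = 2×max(5,6) = 2×6 = 12
P[8] = 2×max(6,9) = 2×9 = 18
P[9] = 3×max(6,9) = 3×9 = 27
P[10] = 2×max(8,18) = 2×18 = 36
P[11] = 2×max(9,27) = 2×27 = 54
P[12] = 3×max(9,27) = 3×27 = 81
One optimal split: 3 + 3 + 3 + 3; product 3×3×3×3 = 81.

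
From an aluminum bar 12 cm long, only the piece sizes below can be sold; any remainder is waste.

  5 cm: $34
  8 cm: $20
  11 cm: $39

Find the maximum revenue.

Let best[k] be the best obtainable value from length k. For each k, try every first piece i and keep the best of price[i] + best[k−i].
best[1] = 0
best[2] = 0
best[3] = 0
best[4] = 0
best[5] = 34
best[6] = 34
best[7] = 34
best[8] = max(34+0, 20+0) = 34
best[9] = max(34+0, 20+0) = 34
best[10] = max(34+34, 20+0) = 68
best[11] = max(34+34, 20+0, 39+0) = 68
best[12] = max(34+34, 20+0, 39+0) = 68
One optimal cutting: pieces 5 + 5 with 2 cm of scrap → $68.

68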